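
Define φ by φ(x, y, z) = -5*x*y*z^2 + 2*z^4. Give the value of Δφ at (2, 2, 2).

∂²φ/∂x² = 0
∂²φ/∂y² = 0
∂²φ/∂z² = 2*(-5*x*y + 12*z^2)
∇²φ = -10*x*y + 24*z^2
At (2, 2, 2): 56.

56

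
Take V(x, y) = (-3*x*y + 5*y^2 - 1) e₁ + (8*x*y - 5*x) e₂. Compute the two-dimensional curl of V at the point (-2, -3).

-5

∂V₂/∂x = 8*y - 5
∂V₁/∂y = -3*x + 10*y
Scalar curl = 3*x - 2*y - 5
At (-2, -3): -5.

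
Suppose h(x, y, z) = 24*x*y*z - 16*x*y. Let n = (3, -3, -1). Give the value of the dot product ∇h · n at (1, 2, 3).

120

∂h/∂x = 24*y*z - 16*y
∂h/∂y = 24*x*z - 16*x
∂h/∂z = 24*x*y
∇h at (1, 2, 3) = (112, 56, 48)
∇h · n = (112)(3) + (56)(-3) + (48)(-1) = 120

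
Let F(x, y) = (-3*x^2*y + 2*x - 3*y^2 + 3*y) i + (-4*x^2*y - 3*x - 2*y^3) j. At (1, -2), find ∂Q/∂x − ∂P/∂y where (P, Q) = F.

1

∂F₂/∂x = -8*x*y - 3
∂F₁/∂y = -3*x^2 - 6*y + 3
Scalar curl = 3*x^2 - 8*x*y + 6*y - 6
At (1, -2): 1.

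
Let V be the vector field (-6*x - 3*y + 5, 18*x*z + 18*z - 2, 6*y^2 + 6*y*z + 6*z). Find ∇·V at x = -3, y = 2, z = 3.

∂V₁/∂x = -6
∂V₂/∂y = 0
∂V₃/∂z = 6*y + 6
∇·V = 6*y
At (-3, 2, 3): 12.

12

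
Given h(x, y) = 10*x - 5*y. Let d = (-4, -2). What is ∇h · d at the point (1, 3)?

-30

∂h/∂x = 10
∂h/∂y = -5
∇h at (1, 3) = (10, -5)
∇h · d = (10)(-4) + (-5)(-2) = -30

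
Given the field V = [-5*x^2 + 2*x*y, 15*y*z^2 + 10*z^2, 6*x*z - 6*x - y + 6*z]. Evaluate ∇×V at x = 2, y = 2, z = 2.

(∇×V)₁ = ∂V₃/∂y − ∂V₂/∂z = -30*y*z - 20*z - 1
(∇×V)₂ = ∂V₁/∂z − ∂V₃/∂x = -6*z + 6
(∇×V)₃ = ∂V₂/∂x − ∂V₁/∂y = -2*x
∇×V = (-30*y*z - 20*z - 1, -6*z + 6, -2*x)
At (2, 2, 2): (-161, -6, -4).

(-161, -6, -4)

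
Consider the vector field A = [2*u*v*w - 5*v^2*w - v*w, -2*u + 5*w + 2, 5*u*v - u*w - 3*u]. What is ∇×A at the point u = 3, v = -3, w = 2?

(10, -40, -72)

(∇×A)₁ = ∂A₃/∂v − ∂A₂/∂w = 5*u - 5
(∇×A)₂ = ∂A₁/∂w − ∂A₃/∂u = 2*u*v - 5*v^2 - 6*v + w + 3
(∇×A)₃ = ∂A₂/∂u − ∂A₁/∂v = -2*u*w + 10*v*w + w - 2
∇×A = (5*u - 5, 2*u*v - 5*v^2 - 6*v + w + 3, -2*u*w + 10*v*w + w - 2)
At (3, -3, 2): (10, -40, -72).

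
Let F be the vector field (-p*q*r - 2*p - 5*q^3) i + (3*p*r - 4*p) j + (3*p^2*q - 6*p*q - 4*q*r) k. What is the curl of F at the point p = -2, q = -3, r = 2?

(22, -60, 133)

(∇×F)₁ = ∂F₃/∂q − ∂F₂/∂r = 3*p^2 - 9*p - 4*r
(∇×F)₂ = ∂F₁/∂r − ∂F₃/∂p = -7*p*q + 6*q
(∇×F)₃ = ∂F₂/∂p − ∂F₁/∂q = p*r + 15*q^2 + 3*r - 4
∇×F = (3*p^2 - 9*p - 4*r, -7*p*q + 6*q, p*r + 15*q^2 + 3*r - 4)
At (-2, -3, 2): (22, -60, 133).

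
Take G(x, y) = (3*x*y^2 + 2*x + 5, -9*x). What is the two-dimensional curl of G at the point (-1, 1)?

∂G₂/∂x = -9
∂G₁/∂y = 6*x*y
Scalar curl = -6*x*y - 9
At (-1, 1): -3.

-3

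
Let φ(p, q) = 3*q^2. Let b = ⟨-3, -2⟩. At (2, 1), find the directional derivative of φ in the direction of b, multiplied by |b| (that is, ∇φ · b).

∂φ/∂p = 0
∂φ/∂q = 6*q
∇φ at (2, 1) = (0, 6)
∇φ · b = (0)(-3) + (6)(-2) = -12

-12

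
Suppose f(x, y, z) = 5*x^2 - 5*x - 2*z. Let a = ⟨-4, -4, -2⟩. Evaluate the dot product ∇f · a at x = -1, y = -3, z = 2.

64

∂f/∂x = 10*x - 5
∂f/∂y = 0
∂f/∂z = -2
∇f at (-1, -3, 2) = (-15, 0, -2)
∇f · a = (-15)(-4) + (0)(-4) + (-2)(-2) = 64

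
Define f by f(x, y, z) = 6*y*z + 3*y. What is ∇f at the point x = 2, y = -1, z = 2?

∂f/∂x = 0
∂f/∂y = 6*z + 3
∂f/∂z = 6*y
∇f = (0, 6*z + 3, 6*y)
At (2, -1, 2): (0, 15, -6).

(0, 15, -6)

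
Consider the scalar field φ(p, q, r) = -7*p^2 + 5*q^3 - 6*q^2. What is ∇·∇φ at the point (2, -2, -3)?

-86

∂²φ/∂p² = -14
∂²φ/∂q² = 6*(5*q - 2)
∂²φ/∂r² = 0
∇²φ = 30*q - 26
At (2, -2, -3): -86.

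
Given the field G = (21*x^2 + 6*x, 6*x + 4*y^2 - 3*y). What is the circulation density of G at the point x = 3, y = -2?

6

∂G₂/∂x = 6
∂G₁/∂y = 0
Scalar curl = 6
At (3, -2): 6.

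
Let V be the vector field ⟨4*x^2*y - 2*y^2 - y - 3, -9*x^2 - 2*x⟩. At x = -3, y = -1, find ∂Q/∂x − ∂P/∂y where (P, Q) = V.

13

∂V₂/∂x = -18*x - 2
∂V₁/∂y = 4*x^2 - 4*y - 1
Scalar curl = -4*x^2 - 18*x + 4*y - 1
At (-3, -1): 13.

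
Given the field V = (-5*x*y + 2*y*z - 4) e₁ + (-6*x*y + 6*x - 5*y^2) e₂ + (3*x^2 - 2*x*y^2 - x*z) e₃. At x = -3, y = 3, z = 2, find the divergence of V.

∂V₁/∂x = -5*y
∂V₂/∂y = -6*x - 10*y
∂V₃/∂z = -x
∇·V = -7*x - 15*y
At (-3, 3, 2): -24.

-24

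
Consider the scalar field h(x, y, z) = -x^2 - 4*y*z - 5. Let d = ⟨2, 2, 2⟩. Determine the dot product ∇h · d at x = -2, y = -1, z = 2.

0

∂h/∂x = -2*x
∂h/∂y = -4*z
∂h/∂z = -4*y
∇h at (-2, -1, 2) = (4, -8, 4)
∇h · d = (4)(2) + (-8)(2) + (4)(2) = 0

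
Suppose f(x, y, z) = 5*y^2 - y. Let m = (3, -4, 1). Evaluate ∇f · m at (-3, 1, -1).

-36

∂f/∂x = 0
∂f/∂y = 10*y - 1
∂f/∂z = 0
∇f at (-3, 1, -1) = (0, 9, 0)
∇f · m = (0)(3) + (9)(-4) + (0)(1) = -36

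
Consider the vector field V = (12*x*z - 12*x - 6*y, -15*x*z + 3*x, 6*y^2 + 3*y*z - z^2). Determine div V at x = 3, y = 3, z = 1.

7

∂V₁/∂x = 12*z - 12
∂V₂/∂y = 0
∂V₃/∂z = 3*y - 2*z
∇·V = 3*y + 10*z - 12
At (3, 3, 1): 7.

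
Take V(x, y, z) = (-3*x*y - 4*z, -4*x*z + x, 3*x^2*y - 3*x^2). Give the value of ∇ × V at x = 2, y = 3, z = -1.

(∇×V)₁ = ∂V₃/∂y − ∂V₂/∂z = 3*x^2 + 4*x
(∇×V)₂ = ∂V₁/∂z − ∂V₃/∂x = -6*x*y + 6*x - 4
(∇×V)₃ = ∂V₂/∂x − ∂V₁/∂y = 3*x - 4*z + 1
∇×V = (3*x^2 + 4*x, -6*x*y + 6*x - 4, 3*x - 4*z + 1)
At (2, 3, -1): (20, -28, 11).

(20, -28, 11)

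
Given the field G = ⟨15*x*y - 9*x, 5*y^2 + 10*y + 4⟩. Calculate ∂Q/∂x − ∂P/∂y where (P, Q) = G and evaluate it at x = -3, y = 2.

45

∂G₂/∂x = 0
∂G₁/∂y = 15*x
Scalar curl = -15*x
At (-3, 2): 45.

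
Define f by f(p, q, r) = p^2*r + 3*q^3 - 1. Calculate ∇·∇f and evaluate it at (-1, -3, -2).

-58

∂²f/∂p² = 2*r
∂²f/∂q² = 18*q
∂²f/∂r² = 0
∇²f = 18*q + 2*r
At (-1, -3, -2): -58.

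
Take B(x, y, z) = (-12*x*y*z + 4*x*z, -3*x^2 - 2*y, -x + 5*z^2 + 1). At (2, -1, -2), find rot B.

(∇×B)₁ = ∂B₃/∂y − ∂B₂/∂z = 0
(∇×B)₂ = ∂B₁/∂z − ∂B₃/∂x = -12*x*y + 4*x + 1
(∇×B)₃ = ∂B₂/∂x − ∂B₁/∂y = 12*x*z - 6*x
∇×B = (0, -12*x*y + 4*x + 1, 12*x*z - 6*x)
At (2, -1, -2): (0, 33, -60).

(0, 33, -60)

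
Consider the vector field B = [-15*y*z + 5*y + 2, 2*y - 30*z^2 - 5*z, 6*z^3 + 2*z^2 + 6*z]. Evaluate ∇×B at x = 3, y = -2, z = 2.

(125, 30, 25)

(∇×B)₁ = ∂B₃/∂y − ∂B₂/∂z = 60*z + 5
(∇×B)₂ = ∂B₁/∂z − ∂B₃/∂x = -15*y
(∇×B)₃ = ∂B₂/∂x − ∂B₁/∂y = 15*z - 5
∇×B = (60*z + 5, -15*y, 15*z - 5)
At (3, -2, 2): (125, 30, 25).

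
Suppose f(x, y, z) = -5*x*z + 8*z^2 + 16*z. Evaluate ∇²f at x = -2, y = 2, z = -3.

∂²f/∂x² = 0
∂²f/∂y² = 0
∂²f/∂z² = 16
∇²f = 16
At (-2, 2, -3): 16.

16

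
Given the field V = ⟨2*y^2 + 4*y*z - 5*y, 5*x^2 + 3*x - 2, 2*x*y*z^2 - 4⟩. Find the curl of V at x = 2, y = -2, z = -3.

(36, 28, 48)

(∇×V)₁ = ∂V₃/∂y − ∂V₂/∂z = 2*x*z^2
(∇×V)₂ = ∂V₁/∂z − ∂V₃/∂x = -2*y*z^2 + 4*y
(∇×V)₃ = ∂V₂/∂x − ∂V₁/∂y = 10*x - 4*y - 4*z + 8
∇×V = (2*x*z^2, -2*y*z^2 + 4*y, 10*x - 4*y - 4*z + 8)
At (2, -2, -3): (36, 28, 48).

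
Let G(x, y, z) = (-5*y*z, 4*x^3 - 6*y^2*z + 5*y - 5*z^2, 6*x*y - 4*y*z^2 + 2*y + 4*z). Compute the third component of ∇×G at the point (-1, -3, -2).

(∇×G)_3 = ∂G₂/∂x − ∂G₁/∂y
= 12*x^2 − (-5*z)
= 12*x^2 + 5*z
At (-1, -3, -2): 2.

2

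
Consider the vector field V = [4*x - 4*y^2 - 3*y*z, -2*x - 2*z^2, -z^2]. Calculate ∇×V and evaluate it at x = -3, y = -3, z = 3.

(∇×V)₁ = ∂V₃/∂y − ∂V₂/∂z = 4*z
(∇×V)₂ = ∂V₁/∂z − ∂V₃/∂x = -3*y
(∇×V)₃ = ∂V₂/∂x − ∂V₁/∂y = 8*y + 3*z - 2
∇×V = (4*z, -3*y, 8*y + 3*z - 2)
At (-3, -3, 3): (12, 9, -17).

(12, 9, -17)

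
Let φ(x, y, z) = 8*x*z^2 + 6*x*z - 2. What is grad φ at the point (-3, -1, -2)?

(20, 0, 78)

∂φ/∂x = 8*z^2 + 6*z
∂φ/∂y = 0
∂φ/∂z = 16*x*z + 6*x
∇φ = (8*z^2 + 6*z, 0, 16*x*z + 6*x)
At (-3, -1, -2): (20, 0, 78).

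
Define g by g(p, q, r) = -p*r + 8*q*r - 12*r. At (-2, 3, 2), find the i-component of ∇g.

(∇g)_1 = ∂g/∂p = -r
At (-2, 3, 2): -2.

-2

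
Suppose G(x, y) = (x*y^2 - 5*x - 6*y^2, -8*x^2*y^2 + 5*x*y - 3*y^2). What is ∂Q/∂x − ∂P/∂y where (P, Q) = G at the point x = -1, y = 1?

35

∂G₂/∂x = -16*x*y^2 + 5*y
∂G₁/∂y = 2*x*y - 12*y
Scalar curl = -16*x*y^2 - 2*x*y + 17*y
At (-1, 1): 35.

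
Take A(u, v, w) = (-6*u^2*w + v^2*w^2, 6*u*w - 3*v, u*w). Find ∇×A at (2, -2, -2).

(∇×A)₁ = ∂A₃/∂v − ∂A₂/∂w = -6*u
(∇×A)₂ = ∂A₁/∂w − ∂A₃/∂u = -6*u^2 + 2*v^2*w - w
(∇×A)₃ = ∂A₂/∂u − ∂A₁/∂v = -2*v*w^2 + 6*w
∇×A = (-6*u, -6*u^2 + 2*v^2*w - w, -2*v*w^2 + 6*w)
At (2, -2, -2): (-12, -38, 4).

(-12, -38, 4)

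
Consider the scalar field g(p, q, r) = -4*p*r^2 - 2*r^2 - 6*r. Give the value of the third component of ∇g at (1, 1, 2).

(∇g)_3 = ∂g/∂r = -8*p*r - 4*r - 6
At (1, 1, 2): -30.

-30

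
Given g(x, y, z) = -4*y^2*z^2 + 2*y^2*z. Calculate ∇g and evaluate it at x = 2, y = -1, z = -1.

∂g/∂x = 0
∂g/∂y = -8*y*z^2 + 4*y*z
∂g/∂z = -8*y^2*z + 2*y^2
∇g = (0, -8*y*z^2 + 4*y*z, -8*y^2*z + 2*y^2)
At (2, -1, -1): (0, 12, 10).

(0, 12, 10)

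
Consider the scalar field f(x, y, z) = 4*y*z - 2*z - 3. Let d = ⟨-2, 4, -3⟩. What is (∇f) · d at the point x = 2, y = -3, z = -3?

∂f/∂x = 0
∂f/∂y = 4*z
∂f/∂z = 4*y - 2
∇f at (2, -3, -3) = (0, -12, -14)
∇f · d = (0)(-2) + (-12)(4) + (-14)(-3) = -6

-6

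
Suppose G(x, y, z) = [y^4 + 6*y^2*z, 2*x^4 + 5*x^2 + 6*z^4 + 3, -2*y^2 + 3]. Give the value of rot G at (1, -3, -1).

(∇×G)₁ = ∂G₃/∂y − ∂G₂/∂z = -4*y - 24*z^3
(∇×G)₂ = ∂G₁/∂z − ∂G₃/∂x = 6*y^2
(∇×G)₃ = ∂G₂/∂x − ∂G₁/∂y = 8*x^3 + 10*x - 4*y^3 - 12*y*z
∇×G = (-4*y - 24*z^3, 6*y^2, 8*x^3 + 10*x - 4*y^3 - 12*y*z)
At (1, -3, -1): (36, 54, 90).

(36, 54, 90)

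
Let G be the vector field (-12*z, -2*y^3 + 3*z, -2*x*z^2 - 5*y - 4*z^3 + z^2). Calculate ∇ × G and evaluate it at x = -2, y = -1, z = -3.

(-8, 6, 0)

(∇×G)₁ = ∂G₃/∂y − ∂G₂/∂z = -8
(∇×G)₂ = ∂G₁/∂z − ∂G₃/∂x = 2*z^2 - 12
(∇×G)₃ = ∂G₂/∂x − ∂G₁/∂y = 0
∇×G = (-8, 2*z^2 - 12, 0)
At (-2, -1, -3): (-8, 6, 0).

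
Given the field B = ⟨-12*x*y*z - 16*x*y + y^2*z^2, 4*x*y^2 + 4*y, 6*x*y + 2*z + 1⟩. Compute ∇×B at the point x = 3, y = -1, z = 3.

(18, 48, 178)

(∇×B)₁ = ∂B₃/∂y − ∂B₂/∂z = 6*x
(∇×B)₂ = ∂B₁/∂z − ∂B₃/∂x = -12*x*y + 2*y^2*z - 6*y
(∇×B)₃ = ∂B₂/∂x − ∂B₁/∂y = 12*x*z + 16*x + 4*y^2 - 2*y*z^2
∇×B = (6*x, -12*x*y + 2*y^2*z - 6*y, 12*x*z + 16*x + 4*y^2 - 2*y*z^2)
At (3, -1, 3): (18, 48, 178).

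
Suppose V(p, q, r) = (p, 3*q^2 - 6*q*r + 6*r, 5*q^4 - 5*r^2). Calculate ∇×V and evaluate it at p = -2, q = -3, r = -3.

(-564, 0, 0)

(∇×V)₁ = ∂V₃/∂q − ∂V₂/∂r = 20*q^3 + 6*q - 6
(∇×V)₂ = ∂V₁/∂r − ∂V₃/∂p = 0
(∇×V)₃ = ∂V₂/∂p − ∂V₁/∂q = 0
∇×V = (20*q^3 + 6*q - 6, 0, 0)
At (-2, -3, -3): (-564, 0, 0).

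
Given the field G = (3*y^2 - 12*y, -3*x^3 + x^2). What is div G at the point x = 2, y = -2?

0

∂G₁/∂x = 0
∂G₂/∂y = 0
∇·G = 0
At (2, -2): 0.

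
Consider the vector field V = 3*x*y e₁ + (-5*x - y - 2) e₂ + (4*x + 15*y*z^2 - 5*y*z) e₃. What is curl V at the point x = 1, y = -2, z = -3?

(150, -4, -8)

(∇×V)₁ = ∂V₃/∂y − ∂V₂/∂z = 15*z^2 - 5*z
(∇×V)₂ = ∂V₁/∂z − ∂V₃/∂x = -4
(∇×V)₃ = ∂V₂/∂x − ∂V₁/∂y = -3*x - 5
∇×V = (15*z^2 - 5*z, -4, -3*x - 5)
At (1, -2, -3): (150, -4, -8).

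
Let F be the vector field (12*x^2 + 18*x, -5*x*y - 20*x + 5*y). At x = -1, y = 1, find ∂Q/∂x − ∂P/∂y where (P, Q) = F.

∂F₂/∂x = -5*y - 20
∂F₁/∂y = 0
Scalar curl = -5*y - 20
At (-1, 1): -25.

-25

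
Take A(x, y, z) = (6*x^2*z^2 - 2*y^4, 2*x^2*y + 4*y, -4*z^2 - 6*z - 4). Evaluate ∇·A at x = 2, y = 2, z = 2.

∂A₁/∂x = 12*x*z^2
∂A₂/∂y = 2*x^2 + 4
∂A₃/∂z = -8*z - 6
∇·A = 2*x^2 + 12*x*z^2 - 8*z - 2
At (2, 2, 2): 86.

86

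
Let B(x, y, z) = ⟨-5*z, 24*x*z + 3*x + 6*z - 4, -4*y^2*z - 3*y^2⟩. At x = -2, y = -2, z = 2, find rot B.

(86, -5, 51)

(∇×B)₁ = ∂B₃/∂y − ∂B₂/∂z = -24*x - 8*y*z - 6*y - 6
(∇×B)₂ = ∂B₁/∂z − ∂B₃/∂x = -5
(∇×B)₃ = ∂B₂/∂x − ∂B₁/∂y = 24*z + 3
∇×B = (-24*x - 8*y*z - 6*y - 6, -5, 24*z + 3)
At (-2, -2, 2): (86, -5, 51).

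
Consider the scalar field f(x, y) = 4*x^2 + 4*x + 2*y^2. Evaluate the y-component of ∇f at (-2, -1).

-4

(∇f)_2 = ∂f/∂y = 4*y
At (-2, -1): -4.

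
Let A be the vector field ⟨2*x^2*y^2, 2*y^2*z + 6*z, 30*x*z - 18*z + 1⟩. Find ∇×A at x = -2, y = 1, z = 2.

(-8, -60, -16)

(∇×A)₁ = ∂A₃/∂y − ∂A₂/∂z = -2*y^2 - 6
(∇×A)₂ = ∂A₁/∂z − ∂A₃/∂x = -30*z
(∇×A)₃ = ∂A₂/∂x − ∂A₁/∂y = -4*x^2*y
∇×A = (-2*y^2 - 6, -30*z, -4*x^2*y)
At (-2, 1, 2): (-8, -60, -16).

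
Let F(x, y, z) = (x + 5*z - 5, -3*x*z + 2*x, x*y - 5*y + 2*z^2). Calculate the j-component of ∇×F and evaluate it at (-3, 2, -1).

(∇×F)_2 = ∂F₁/∂z − ∂F₃/∂x
= 5 − (y)
= -y + 5
At (-3, 2, -1): 3.

3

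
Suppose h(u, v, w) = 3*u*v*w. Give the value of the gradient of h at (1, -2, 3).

∂h/∂u = 3*v*w
∂h/∂v = 3*u*w
∂h/∂w = 3*u*v
∇h = (3*v*w, 3*u*w, 3*u*v)
At (1, -2, 3): (-18, 9, -6).

(-18, 9, -6)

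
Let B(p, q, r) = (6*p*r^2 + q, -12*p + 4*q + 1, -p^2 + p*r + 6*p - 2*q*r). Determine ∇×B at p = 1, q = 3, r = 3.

(∇×B)₁ = ∂B₃/∂q − ∂B₂/∂r = -2*r
(∇×B)₂ = ∂B₁/∂r − ∂B₃/∂p = 12*p*r + 2*p - r - 6
(∇×B)₃ = ∂B₂/∂p − ∂B₁/∂q = -13
∇×B = (-2*r, 12*p*r + 2*p - r - 6, -13)
At (1, 3, 3): (-6, 29, -13).

(-6, 29, -13)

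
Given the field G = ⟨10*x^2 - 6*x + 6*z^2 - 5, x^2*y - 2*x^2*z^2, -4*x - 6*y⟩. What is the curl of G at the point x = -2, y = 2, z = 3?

(∇×G)₁ = ∂G₃/∂y − ∂G₂/∂z = 4*x^2*z - 6
(∇×G)₂ = ∂G₁/∂z − ∂G₃/∂x = 12*z + 4
(∇×G)₃ = ∂G₂/∂x − ∂G₁/∂y = 2*x*y - 4*x*z^2
∇×G = (4*x^2*z - 6, 12*z + 4, 2*x*y - 4*x*z^2)
At (-2, 2, 3): (42, 40, 64).

(42, 40, 64)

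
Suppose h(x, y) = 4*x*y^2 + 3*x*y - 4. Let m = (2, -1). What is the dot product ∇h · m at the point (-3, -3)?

-9

∂h/∂x = 4*y^2 + 3*y
∂h/∂y = 8*x*y + 3*x
∇h at (-3, -3) = (27, 63)
∇h · m = (27)(2) + (63)(-1) = -9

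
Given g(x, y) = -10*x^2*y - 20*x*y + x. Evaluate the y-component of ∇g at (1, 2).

-30

(∇g)_2 = ∂g/∂y = -10*x^2 - 20*x
At (1, 2): -30.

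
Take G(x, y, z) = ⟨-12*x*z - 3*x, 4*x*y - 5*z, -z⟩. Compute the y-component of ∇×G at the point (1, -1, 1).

-12

(∇×G)_2 = ∂G₁/∂z − ∂G₃/∂x
= -12*x − (0)
= -12*x
At (1, -1, 1): -12.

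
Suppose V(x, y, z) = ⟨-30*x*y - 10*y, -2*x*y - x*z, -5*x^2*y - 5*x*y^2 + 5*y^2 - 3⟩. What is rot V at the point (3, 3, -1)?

(∇×V)₁ = ∂V₃/∂y − ∂V₂/∂z = -5*x^2 - 10*x*y + x + 10*y
(∇×V)₂ = ∂V₁/∂z − ∂V₃/∂x = 10*x*y + 5*y^2
(∇×V)₃ = ∂V₂/∂x − ∂V₁/∂y = 30*x - 2*y - z + 10
∇×V = (-5*x^2 - 10*x*y + x + 10*y, 10*x*y + 5*y^2, 30*x - 2*y - z + 10)
At (3, 3, -1): (-102, 135, 95).

(-102, 135, 95)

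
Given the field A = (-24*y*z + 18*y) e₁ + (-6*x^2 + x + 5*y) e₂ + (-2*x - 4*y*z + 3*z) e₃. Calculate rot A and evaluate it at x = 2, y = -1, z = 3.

(-12, 26, 31)

(∇×A)₁ = ∂A₃/∂y − ∂A₂/∂z = -4*z
(∇×A)₂ = ∂A₁/∂z − ∂A₃/∂x = -24*y + 2
(∇×A)₃ = ∂A₂/∂x − ∂A₁/∂y = -12*x + 24*z - 17
∇×A = (-4*z, -24*y + 2, -12*x + 24*z - 17)
At (2, -1, 3): (-12, 26, 31).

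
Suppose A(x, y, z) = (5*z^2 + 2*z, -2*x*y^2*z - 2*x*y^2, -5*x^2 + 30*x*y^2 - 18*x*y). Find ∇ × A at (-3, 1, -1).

(-132, -50, 0)

(∇×A)₁ = ∂A₃/∂y − ∂A₂/∂z = 2*x*y^2 + 60*x*y - 18*x
(∇×A)₂ = ∂A₁/∂z − ∂A₃/∂x = 10*x - 30*y^2 + 18*y + 10*z + 2
(∇×A)₃ = ∂A₂/∂x − ∂A₁/∂y = -2*y^2*z - 2*y^2
∇×A = (2*x*y^2 + 60*x*y - 18*x, 10*x - 30*y^2 + 18*y + 10*z + 2, -2*y^2*z - 2*y^2)
At (-3, 1, -1): (-132, -50, 0).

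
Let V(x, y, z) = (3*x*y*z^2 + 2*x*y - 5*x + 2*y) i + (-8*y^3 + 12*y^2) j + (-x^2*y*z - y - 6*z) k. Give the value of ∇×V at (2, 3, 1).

(-5, 48, -12)

(∇×V)₁ = ∂V₃/∂y − ∂V₂/∂z = -x^2*z - 1
(∇×V)₂ = ∂V₁/∂z − ∂V₃/∂x = 8*x*y*z
(∇×V)₃ = ∂V₂/∂x − ∂V₁/∂y = -3*x*z^2 - 2*x - 2
∇×V = (-x^2*z - 1, 8*x*y*z, -3*x*z^2 - 2*x - 2)
At (2, 3, 1): (-5, 48, -12).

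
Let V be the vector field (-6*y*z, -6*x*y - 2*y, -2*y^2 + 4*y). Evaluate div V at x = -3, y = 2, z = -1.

16

∂V₁/∂x = 0
∂V₂/∂y = -6*x - 2
∂V₃/∂z = 0
∇·V = -6*x - 2
At (-3, 2, -1): 16.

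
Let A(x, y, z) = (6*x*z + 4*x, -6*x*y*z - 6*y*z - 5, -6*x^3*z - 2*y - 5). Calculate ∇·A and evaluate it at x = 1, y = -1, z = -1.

∂A₁/∂x = 6*z + 4
∂A₂/∂y = -6*x*z - 6*z
∂A₃/∂z = -6*x^3
∇·A = -6*x^3 - 6*x*z + 4
At (1, -1, -1): 4.

4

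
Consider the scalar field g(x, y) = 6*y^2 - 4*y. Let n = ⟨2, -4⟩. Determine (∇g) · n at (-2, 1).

∂g/∂x = 0
∂g/∂y = 12*y - 4
∇g at (-2, 1) = (0, 8)
∇g · n = (0)(2) + (8)(-4) = -32

-32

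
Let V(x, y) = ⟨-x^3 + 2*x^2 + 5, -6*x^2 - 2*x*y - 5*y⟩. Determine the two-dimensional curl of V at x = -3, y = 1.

34

∂V₂/∂x = -12*x - 2*y
∂V₁/∂y = 0
Scalar curl = -12*x - 2*y
At (-3, 1): 34.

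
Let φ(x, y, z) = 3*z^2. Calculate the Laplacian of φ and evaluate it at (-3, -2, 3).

6

∂²φ/∂x² = 0
∂²φ/∂y² = 0
∂²φ/∂z² = 6
∇²φ = 6
At (-3, -2, 3): 6.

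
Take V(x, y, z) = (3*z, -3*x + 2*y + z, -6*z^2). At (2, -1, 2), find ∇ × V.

(-1, 3, -3)

(∇×V)₁ = ∂V₃/∂y − ∂V₂/∂z = -1
(∇×V)₂ = ∂V₁/∂z − ∂V₃/∂x = 3
(∇×V)₃ = ∂V₂/∂x − ∂V₁/∂y = -3
∇×V = (-1, 3, -3)
At (2, -1, 2): (-1, 3, -3).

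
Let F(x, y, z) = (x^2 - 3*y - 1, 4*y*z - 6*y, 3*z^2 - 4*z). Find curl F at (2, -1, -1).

(4, 0, 3)

(∇×F)₁ = ∂F₃/∂y − ∂F₂/∂z = -4*y
(∇×F)₂ = ∂F₁/∂z − ∂F₃/∂x = 0
(∇×F)₃ = ∂F₂/∂x − ∂F₁/∂y = 3
∇×F = (-4*y, 0, 3)
At (2, -1, -1): (4, 0, 3).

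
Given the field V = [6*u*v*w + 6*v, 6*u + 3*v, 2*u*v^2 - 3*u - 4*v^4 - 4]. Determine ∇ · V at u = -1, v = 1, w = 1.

∂V₁/∂u = 6*v*w
∂V₂/∂v = 3
∂V₃/∂w = 0
∇·V = 6*v*w + 3
At (-1, 1, 1): 9.

9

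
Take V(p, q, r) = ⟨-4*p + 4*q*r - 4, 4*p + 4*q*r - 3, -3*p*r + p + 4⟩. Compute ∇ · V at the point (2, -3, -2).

∂V₁/∂p = -4
∂V₂/∂q = 4*r
∂V₃/∂r = -3*p
∇·V = -3*p + 4*r - 4
At (2, -3, -2): -18.

-18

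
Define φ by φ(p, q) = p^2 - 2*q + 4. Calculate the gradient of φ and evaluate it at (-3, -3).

∂φ/∂p = 2*p
∂φ/∂q = -2
∇φ = (2*p, -2)
At (-3, -3): (-6, -2).

(-6, -2)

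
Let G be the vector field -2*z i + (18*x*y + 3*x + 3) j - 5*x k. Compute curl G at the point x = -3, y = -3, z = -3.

(0, 3, -51)

(∇×G)₁ = ∂G₃/∂y − ∂G₂/∂z = 0
(∇×G)₂ = ∂G₁/∂z − ∂G₃/∂x = 3
(∇×G)₃ = ∂G₂/∂x − ∂G₁/∂y = 18*y + 3
∇×G = (0, 3, 18*y + 3)
At (-3, -3, -3): (0, 3, -51).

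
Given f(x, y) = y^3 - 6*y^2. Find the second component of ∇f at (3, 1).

(∇f)_2 = ∂f/∂y = 3*y^2 - 12*y
At (3, 1): -9.

-9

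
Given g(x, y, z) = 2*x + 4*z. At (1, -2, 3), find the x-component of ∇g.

(∇g)_1 = ∂g/∂x = 2
At (1, -2, 3): 2.

2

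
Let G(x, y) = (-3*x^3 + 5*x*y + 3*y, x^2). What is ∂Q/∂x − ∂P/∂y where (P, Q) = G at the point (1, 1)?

∂G₂/∂x = 2*x
∂G₁/∂y = 5*x + 3
Scalar curl = -3*x - 3
At (1, 1): -6.

-6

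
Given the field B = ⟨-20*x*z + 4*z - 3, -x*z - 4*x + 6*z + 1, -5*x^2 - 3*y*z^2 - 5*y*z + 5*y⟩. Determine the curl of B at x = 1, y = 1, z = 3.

(∇×B)₁ = ∂B₃/∂y − ∂B₂/∂z = x - 3*z^2 - 5*z - 1
(∇×B)₂ = ∂B₁/∂z − ∂B₃/∂x = -10*x + 4
(∇×B)₃ = ∂B₂/∂x − ∂B₁/∂y = -z - 4
∇×B = (x - 3*z^2 - 5*z - 1, -10*x + 4, -z - 4)
At (1, 1, 3): (-42, -6, -7).

(-42, -6, -7)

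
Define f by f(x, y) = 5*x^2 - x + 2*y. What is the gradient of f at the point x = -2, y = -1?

∂f/∂x = 10*x - 1
∂f/∂y = 2
∇f = (10*x - 1, 2)
At (-2, -1): (-21, 2).

(-21, 2)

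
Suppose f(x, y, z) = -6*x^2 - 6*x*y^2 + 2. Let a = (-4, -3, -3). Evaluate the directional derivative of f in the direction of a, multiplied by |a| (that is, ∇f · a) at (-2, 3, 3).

-96

∂f/∂x = -12*x - 6*y^2
∂f/∂y = -12*x*y
∂f/∂z = 0
∇f at (-2, 3, 3) = (-30, 72, 0)
∇f · a = (-30)(-4) + (72)(-3) + (0)(-3) = -96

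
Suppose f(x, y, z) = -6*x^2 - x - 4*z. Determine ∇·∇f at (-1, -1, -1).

-12

∂²f/∂x² = -12
∂²f/∂y² = 0
∂²f/∂z² = 0
∇²f = -12
At (-1, -1, -1): -12.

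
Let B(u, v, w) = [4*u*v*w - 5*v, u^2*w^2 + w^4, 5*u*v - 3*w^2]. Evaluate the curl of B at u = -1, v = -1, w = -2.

(31, 9, -11)

(∇×B)₁ = ∂B₃/∂v − ∂B₂/∂w = -2*u^2*w + 5*u - 4*w^3
(∇×B)₂ = ∂B₁/∂w − ∂B₃/∂u = 4*u*v - 5*v
(∇×B)₃ = ∂B₂/∂u − ∂B₁/∂v = 2*u*w^2 - 4*u*w + 5
∇×B = (-2*u^2*w + 5*u - 4*w^3, 4*u*v - 5*v, 2*u*w^2 - 4*u*w + 5)
At (-1, -1, -2): (31, 9, -11).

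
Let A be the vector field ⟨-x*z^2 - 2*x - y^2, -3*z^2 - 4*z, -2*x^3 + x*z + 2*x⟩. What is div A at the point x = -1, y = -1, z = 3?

-12

∂A₁/∂x = -z^2 - 2
∂A₂/∂y = 0
∂A₃/∂z = x
∇·A = x - z^2 - 2
At (-1, -1, 3): -12.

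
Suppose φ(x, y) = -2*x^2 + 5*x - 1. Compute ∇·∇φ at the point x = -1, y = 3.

-4

∂²φ/∂x² = -4
∂²φ/∂y² = 0
∇²φ = -4
At (-1, 3): -4.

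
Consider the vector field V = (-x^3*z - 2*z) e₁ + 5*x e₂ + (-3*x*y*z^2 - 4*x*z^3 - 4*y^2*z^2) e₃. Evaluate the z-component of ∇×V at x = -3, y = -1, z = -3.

5

(∇×V)_3 = ∂V₂/∂x − ∂V₁/∂y
= 5 − (0)
= 5
At (-3, -1, -3): 5.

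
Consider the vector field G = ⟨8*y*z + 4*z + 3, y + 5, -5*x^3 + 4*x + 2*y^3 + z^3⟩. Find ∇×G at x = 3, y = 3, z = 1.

(54, 159, -8)

(∇×G)₁ = ∂G₃/∂y − ∂G₂/∂z = 6*y^2
(∇×G)₂ = ∂G₁/∂z − ∂G₃/∂x = 15*x^2 + 8*y
(∇×G)₃ = ∂G₂/∂x − ∂G₁/∂y = -8*z
∇×G = (6*y^2, 15*x^2 + 8*y, -8*z)
At (3, 3, 1): (54, 159, -8).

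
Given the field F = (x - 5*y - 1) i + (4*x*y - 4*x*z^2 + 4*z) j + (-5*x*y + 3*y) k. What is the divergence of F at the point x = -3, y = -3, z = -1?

∂F₁/∂x = 1
∂F₂/∂y = 4*x
∂F₃/∂z = 0
∇·F = 4*x + 1
At (-3, -3, -1): -11.

-11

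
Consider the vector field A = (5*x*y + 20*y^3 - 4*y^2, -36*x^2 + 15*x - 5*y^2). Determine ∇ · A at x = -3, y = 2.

-10

∂A₁/∂x = 5*y
∂A₂/∂y = -10*y
∇·A = -5*y
At (-3, 2): -10.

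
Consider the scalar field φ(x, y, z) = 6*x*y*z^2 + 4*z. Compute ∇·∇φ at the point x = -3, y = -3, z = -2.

∂²φ/∂x² = 0
∂²φ/∂y² = 0
∂²φ/∂z² = 12*x*y
∇²φ = 12*x*y
At (-3, -3, -2): 108.

108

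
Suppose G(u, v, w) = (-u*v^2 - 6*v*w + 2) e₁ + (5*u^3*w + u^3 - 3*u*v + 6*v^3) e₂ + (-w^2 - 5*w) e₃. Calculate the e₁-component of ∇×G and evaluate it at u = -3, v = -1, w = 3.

(∇×G)_1 = ∂G₃/∂v − ∂G₂/∂w
= 0 − (5*u^3)
= -5*u^3
At (-3, -1, 3): 135.

135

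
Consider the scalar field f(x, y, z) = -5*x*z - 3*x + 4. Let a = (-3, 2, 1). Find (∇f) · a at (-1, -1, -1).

-1

∂f/∂x = -5*z - 3
∂f/∂y = 0
∂f/∂z = -5*x
∇f at (-1, -1, -1) = (2, 0, 5)
∇f · a = (2)(-3) + (0)(2) + (5)(1) = -1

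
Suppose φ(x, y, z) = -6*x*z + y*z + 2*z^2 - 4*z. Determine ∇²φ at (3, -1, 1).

4

∂²φ/∂x² = 0
∂²φ/∂y² = 0
∂²φ/∂z² = 4
∇²φ = 4
At (3, -1, 1): 4.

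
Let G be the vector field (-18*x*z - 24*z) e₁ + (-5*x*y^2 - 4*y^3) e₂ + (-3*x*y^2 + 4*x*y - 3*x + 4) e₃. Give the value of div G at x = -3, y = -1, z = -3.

12

∂G₁/∂x = -18*z
∂G₂/∂y = -10*x*y - 12*y^2
∂G₃/∂z = 0
∇·G = -10*x*y - 12*y^2 - 18*z
At (-3, -1, -3): 12.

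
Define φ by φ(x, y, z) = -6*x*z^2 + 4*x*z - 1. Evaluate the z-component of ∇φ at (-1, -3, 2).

(∇φ)_3 = ∂φ/∂z = -12*x*z + 4*x
At (-1, -3, 2): 20.

20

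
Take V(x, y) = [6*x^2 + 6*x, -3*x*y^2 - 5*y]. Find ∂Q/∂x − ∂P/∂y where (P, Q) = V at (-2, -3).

∂V₂/∂x = -3*y^2
∂V₁/∂y = 0
Scalar curl = -3*y^2
At (-2, -3): -27.

-27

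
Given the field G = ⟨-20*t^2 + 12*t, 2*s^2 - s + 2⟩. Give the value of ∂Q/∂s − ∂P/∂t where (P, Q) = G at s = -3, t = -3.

-145

∂G₂/∂s = 4*s - 1
∂G₁/∂t = -40*t + 12
Scalar curl = 4*s + 40*t - 13
At (-3, -3): -145.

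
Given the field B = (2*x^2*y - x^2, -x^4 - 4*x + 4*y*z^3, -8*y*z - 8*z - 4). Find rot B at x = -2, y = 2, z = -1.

(-16, 0, 20)

(∇×B)₁ = ∂B₃/∂y − ∂B₂/∂z = -12*y*z^2 - 8*z
(∇×B)₂ = ∂B₁/∂z − ∂B₃/∂x = 0
(∇×B)₃ = ∂B₂/∂x − ∂B₁/∂y = -4*x^3 - 2*x^2 - 4
∇×B = (-12*y*z^2 - 8*z, 0, -4*x^3 - 2*x^2 - 4)
At (-2, 2, -1): (-16, 0, 20).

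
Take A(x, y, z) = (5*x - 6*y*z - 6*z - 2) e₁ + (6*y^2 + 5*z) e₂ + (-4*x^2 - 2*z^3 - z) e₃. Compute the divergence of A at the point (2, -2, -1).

∂A₁/∂x = 5
∂A₂/∂y = 12*y
∂A₃/∂z = -6*z^2 - 1
∇·A = 12*y - 6*z^2 + 4
At (2, -2, -1): -26.

-26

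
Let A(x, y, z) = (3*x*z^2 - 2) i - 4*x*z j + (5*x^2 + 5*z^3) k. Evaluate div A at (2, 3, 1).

18

∂A₁/∂x = 3*z^2
∂A₂/∂y = 0
∂A₃/∂z = 15*z^2
∇·A = 18*z^2
At (2, 3, 1): 18.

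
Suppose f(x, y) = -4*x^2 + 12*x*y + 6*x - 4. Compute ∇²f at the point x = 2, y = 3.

-8

∂²f/∂x² = -8
∂²f/∂y² = 0
∇²f = -8
At (2, 3): -8.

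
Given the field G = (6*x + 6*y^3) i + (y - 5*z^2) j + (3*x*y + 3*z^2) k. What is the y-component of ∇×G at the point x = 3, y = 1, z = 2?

-3

(∇×G)_2 = ∂G₁/∂z − ∂G₃/∂x
= 0 − (3*y)
= -3*y
At (3, 1, 2): -3.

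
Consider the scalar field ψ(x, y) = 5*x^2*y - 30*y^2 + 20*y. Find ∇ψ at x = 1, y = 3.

(30, -155)

∂ψ/∂x = 10*x*y
∂ψ/∂y = 5*x^2 - 60*y + 20
∇ψ = (10*x*y, 5*x^2 - 60*y + 20)
At (1, 3): (30, -155).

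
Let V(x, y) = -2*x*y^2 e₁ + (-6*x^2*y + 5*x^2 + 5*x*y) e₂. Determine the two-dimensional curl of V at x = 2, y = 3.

∂V₂/∂x = -12*x*y + 10*x + 5*y
∂V₁/∂y = -4*x*y
Scalar curl = -8*x*y + 10*x + 5*y
At (2, 3): -13.

-13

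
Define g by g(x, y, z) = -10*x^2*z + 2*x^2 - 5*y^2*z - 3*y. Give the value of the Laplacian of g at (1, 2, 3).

∂²g/∂x² = 4*(-5*z + 1)
∂²g/∂y² = -10*z
∂²g/∂z² = 0
∇²g = -30*z + 4
At (1, 2, 3): -86.

-86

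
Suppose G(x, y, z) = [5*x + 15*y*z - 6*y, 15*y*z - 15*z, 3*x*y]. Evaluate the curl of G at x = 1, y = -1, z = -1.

(33, -12, 21)

(∇×G)₁ = ∂G₃/∂y − ∂G₂/∂z = 3*x - 15*y + 15
(∇×G)₂ = ∂G₁/∂z − ∂G₃/∂x = 12*y
(∇×G)₃ = ∂G₂/∂x − ∂G₁/∂y = -15*z + 6
∇×G = (3*x - 15*y + 15, 12*y, -15*z + 6)
At (1, -1, -1): (33, -12, 21).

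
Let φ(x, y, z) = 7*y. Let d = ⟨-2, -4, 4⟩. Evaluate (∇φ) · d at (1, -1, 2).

∂φ/∂x = 0
∂φ/∂y = 7
∂φ/∂z = 0
∇φ at (1, -1, 2) = (0, 7, 0)
∇φ · d = (0)(-2) + (7)(-4) + (0)(4) = -28

-28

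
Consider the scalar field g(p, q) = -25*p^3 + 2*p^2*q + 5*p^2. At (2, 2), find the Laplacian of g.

-282

∂²g/∂p² = 2*(-75*p + 2*q + 5)
∂²g/∂q² = 0
∇²g = -150*p + 4*q + 10
At (2, 2): -282.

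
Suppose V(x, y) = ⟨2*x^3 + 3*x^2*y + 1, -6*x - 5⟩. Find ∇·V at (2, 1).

∂V₁/∂x = 6*x^2 + 6*x*y
∂V₂/∂y = 0
∇·V = 6*x^2 + 6*x*y
At (2, 1): 36.

36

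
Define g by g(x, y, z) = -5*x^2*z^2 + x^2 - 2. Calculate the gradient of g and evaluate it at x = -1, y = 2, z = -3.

∂g/∂x = -10*x*z^2 + 2*x
∂g/∂y = 0
∂g/∂z = -10*x^2*z
∇g = (-10*x*z^2 + 2*x, 0, -10*x^2*z)
At (-1, 2, -3): (88, 0, 30).

(88, 0, 30)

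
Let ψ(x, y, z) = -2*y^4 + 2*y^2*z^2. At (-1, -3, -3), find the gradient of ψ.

∂ψ/∂x = 0
∂ψ/∂y = -8*y^3 + 4*y*z^2
∂ψ/∂z = 4*y^2*z
∇ψ = (0, -8*y^3 + 4*y*z^2, 4*y^2*z)
At (-1, -3, -3): (0, 108, -108).

(0, 108, -108)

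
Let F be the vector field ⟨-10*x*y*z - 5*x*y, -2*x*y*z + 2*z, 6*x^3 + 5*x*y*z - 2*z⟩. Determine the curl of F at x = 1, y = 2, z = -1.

(∇×F)₁ = ∂F₃/∂y − ∂F₂/∂z = 2*x*y + 5*x*z - 2
(∇×F)₂ = ∂F₁/∂z − ∂F₃/∂x = -18*x^2 - 10*x*y - 5*y*z
(∇×F)₃ = ∂F₂/∂x − ∂F₁/∂y = 10*x*z + 5*x - 2*y*z
∇×F = (2*x*y + 5*x*z - 2, -18*x^2 - 10*x*y - 5*y*z, 10*x*z + 5*x - 2*y*z)
At (1, 2, -1): (-3, -28, -1).

(-3, -28, -1)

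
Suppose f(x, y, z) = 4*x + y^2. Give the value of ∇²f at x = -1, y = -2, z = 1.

∂²f/∂x² = 0
∂²f/∂y² = 2
∂²f/∂z² = 0
∇²f = 2
At (-1, -2, 1): 2.

2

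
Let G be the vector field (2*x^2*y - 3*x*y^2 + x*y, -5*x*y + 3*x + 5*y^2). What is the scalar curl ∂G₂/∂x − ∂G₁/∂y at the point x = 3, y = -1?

∂G₂/∂x = -5*y + 3
∂G₁/∂y = 2*x^2 - 6*x*y + x
Scalar curl = -2*x^2 + 6*x*y - x - 5*y + 3
At (3, -1): -31.

-31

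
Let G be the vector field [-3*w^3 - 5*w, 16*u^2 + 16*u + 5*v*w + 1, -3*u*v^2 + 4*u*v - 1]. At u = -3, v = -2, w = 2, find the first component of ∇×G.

-38

(∇×G)_1 = ∂G₃/∂v − ∂G₂/∂w
= -6*u*v + 4*u − (5*v)
= -6*u*v + 4*u - 5*v
At (-3, -2, 2): -38.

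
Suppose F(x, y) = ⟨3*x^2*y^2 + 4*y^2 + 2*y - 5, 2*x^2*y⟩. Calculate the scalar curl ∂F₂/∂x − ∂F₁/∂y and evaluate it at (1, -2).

∂F₂/∂x = 4*x*y
∂F₁/∂y = 6*x^2*y + 8*y + 2
Scalar curl = -6*x^2*y + 4*x*y - 8*y - 2
At (1, -2): 18.

18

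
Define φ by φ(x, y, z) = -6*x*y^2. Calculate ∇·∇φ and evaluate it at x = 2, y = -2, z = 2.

-24

∂²φ/∂x² = 0
∂²φ/∂y² = -12*x
∂²φ/∂z² = 0
∇²φ = -12*x
At (2, -2, 2): -24.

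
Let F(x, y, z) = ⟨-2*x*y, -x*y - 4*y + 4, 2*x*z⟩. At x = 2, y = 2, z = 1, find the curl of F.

(∇×F)₁ = ∂F₃/∂y − ∂F₂/∂z = 0
(∇×F)₂ = ∂F₁/∂z − ∂F₃/∂x = -2*z
(∇×F)₃ = ∂F₂/∂x − ∂F₁/∂y = 2*x - y
∇×F = (0, -2*z, 2*x - y)
At (2, 2, 1): (0, -2, 2).

(0, -2, 2)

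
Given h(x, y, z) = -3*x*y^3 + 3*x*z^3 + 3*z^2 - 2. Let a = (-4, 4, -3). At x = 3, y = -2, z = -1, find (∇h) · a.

-579

∂h/∂x = -3*y^3 + 3*z^3
∂h/∂y = -9*x*y^2
∂h/∂z = 9*x*z^2 + 6*z
∇h at (3, -2, -1) = (21, -108, 21)
∇h · a = (21)(-4) + (-108)(4) + (21)(-3) = -579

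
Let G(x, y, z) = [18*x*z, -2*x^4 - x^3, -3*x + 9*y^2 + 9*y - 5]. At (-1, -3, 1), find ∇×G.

(∇×G)₁ = ∂G₃/∂y − ∂G₂/∂z = 18*y + 9
(∇×G)₂ = ∂G₁/∂z − ∂G₃/∂x = 18*x + 3
(∇×G)₃ = ∂G₂/∂x − ∂G₁/∂y = -8*x^3 - 3*x^2
∇×G = (18*y + 9, 18*x + 3, -8*x^3 - 3*x^2)
At (-1, -3, 1): (-45, -15, 5).

(-45, -15, 5)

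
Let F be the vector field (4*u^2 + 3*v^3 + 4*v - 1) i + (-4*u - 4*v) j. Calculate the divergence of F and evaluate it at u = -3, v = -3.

∂F₁/∂u = 8*u
∂F₂/∂v = -4
∇·F = 8*u - 4
At (-3, -3): -28.

-28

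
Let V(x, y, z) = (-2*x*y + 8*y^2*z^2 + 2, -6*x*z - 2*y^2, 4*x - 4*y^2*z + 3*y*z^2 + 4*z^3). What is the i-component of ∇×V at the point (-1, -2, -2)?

-26

(∇×V)_1 = ∂V₃/∂y − ∂V₂/∂z
= -8*y*z + 3*z^2 − (-6*x)
= 6*x - 8*y*z + 3*z^2
At (-1, -2, -2): -26.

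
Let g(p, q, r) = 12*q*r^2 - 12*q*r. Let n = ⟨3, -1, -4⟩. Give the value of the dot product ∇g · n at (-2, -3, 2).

408

∂g/∂p = 0
∂g/∂q = 12*r^2 - 12*r
∂g/∂r = 24*q*r - 12*q
∇g at (-2, -3, 2) = (0, 24, -108)
∇g · n = (0)(3) + (24)(-1) + (-108)(-4) = 408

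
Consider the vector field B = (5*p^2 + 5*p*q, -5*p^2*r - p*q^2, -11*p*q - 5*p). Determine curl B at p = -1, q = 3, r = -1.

(16, 38, -14)

(∇×B)₁ = ∂B₃/∂q − ∂B₂/∂r = 5*p^2 - 11*p
(∇×B)₂ = ∂B₁/∂r − ∂B₃/∂p = 11*q + 5
(∇×B)₃ = ∂B₂/∂p − ∂B₁/∂q = -10*p*r - 5*p - q^2
∇×B = (5*p^2 - 11*p, 11*q + 5, -10*p*r - 5*p - q^2)
At (-1, 3, -1): (16, 38, -14).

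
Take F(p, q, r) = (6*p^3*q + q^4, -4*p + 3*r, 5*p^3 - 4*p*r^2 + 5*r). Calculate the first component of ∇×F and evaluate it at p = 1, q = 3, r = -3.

-3

(∇×F)_1 = ∂F₃/∂q − ∂F₂/∂r
= 0 − (3)
= -3
At (1, 3, -3): -3.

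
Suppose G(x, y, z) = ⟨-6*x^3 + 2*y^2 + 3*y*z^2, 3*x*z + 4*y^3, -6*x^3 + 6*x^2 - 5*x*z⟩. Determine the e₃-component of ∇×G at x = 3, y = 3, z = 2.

(∇×G)_3 = ∂G₂/∂x − ∂G₁/∂y
= 3*z − (4*y + 3*z^2)
= -4*y - 3*z^2 + 3*z
At (3, 3, 2): -18.

-18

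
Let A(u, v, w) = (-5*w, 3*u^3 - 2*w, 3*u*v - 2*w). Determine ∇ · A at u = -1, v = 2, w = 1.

∂A₁/∂u = 0
∂A₂/∂v = 0
∂A₃/∂w = -2
∇·A = -2
At (-1, 2, 1): -2.

-2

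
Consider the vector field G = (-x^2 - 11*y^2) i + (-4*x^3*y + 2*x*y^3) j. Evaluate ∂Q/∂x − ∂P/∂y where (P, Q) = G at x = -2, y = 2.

∂G₂/∂x = -12*x^2*y + 2*y^3
∂G₁/∂y = -22*y
Scalar curl = -12*x^2*y + 2*y^3 + 22*y
At (-2, 2): -36.

-36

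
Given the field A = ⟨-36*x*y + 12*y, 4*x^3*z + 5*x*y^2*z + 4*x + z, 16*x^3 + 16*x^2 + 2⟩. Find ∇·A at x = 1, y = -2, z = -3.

132

∂A₁/∂x = -36*y
∂A₂/∂y = 10*x*y*z
∂A₃/∂z = 0
∇·A = 10*x*y*z - 36*y
At (1, -2, -3): 132.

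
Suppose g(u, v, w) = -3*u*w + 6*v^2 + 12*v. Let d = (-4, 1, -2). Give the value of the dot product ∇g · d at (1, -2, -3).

∂g/∂u = -3*w
∂g/∂v = 12*v + 12
∂g/∂w = -3*u
∇g at (1, -2, -3) = (9, -12, -3)
∇g · d = (9)(-4) + (-12)(1) + (-3)(-2) = -42

-42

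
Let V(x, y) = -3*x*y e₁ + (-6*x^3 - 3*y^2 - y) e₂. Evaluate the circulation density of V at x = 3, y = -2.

∂V₂/∂x = -18*x^2
∂V₁/∂y = -3*x
Scalar curl = -18*x^2 + 3*x
At (3, -2): -153.

-153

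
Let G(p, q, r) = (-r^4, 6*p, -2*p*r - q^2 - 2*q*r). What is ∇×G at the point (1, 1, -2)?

(∇×G)₁ = ∂G₃/∂q − ∂G₂/∂r = -2*q - 2*r
(∇×G)₂ = ∂G₁/∂r − ∂G₃/∂p = -4*r^3 + 2*r
(∇×G)₃ = ∂G₂/∂p − ∂G₁/∂q = 6
∇×G = (-2*q - 2*r, -4*r^3 + 2*r, 6)
At (1, 1, -2): (2, 28, 6).

(2, 28, 6)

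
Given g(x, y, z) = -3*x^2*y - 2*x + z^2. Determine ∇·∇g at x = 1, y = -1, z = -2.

∂²g/∂x² = -6*y
∂²g/∂y² = 0
∂²g/∂z² = 2
∇²g = -6*y + 2
At (1, -1, -2): 8.

8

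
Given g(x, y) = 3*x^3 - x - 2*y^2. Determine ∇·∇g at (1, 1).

∂²g/∂x² = 18*x
∂²g/∂y² = -4
∇²g = 18*x - 4
At (1, 1): 14.

14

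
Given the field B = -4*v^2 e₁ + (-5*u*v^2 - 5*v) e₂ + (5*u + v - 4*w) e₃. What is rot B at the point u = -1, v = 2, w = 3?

(∇×B)₁ = ∂B₃/∂v − ∂B₂/∂w = 1
(∇×B)₂ = ∂B₁/∂w − ∂B₃/∂u = -5
(∇×B)₃ = ∂B₂/∂u − ∂B₁/∂v = -5*v^2 + 8*v
∇×B = (1, -5, -5*v^2 + 8*v)
At (-1, 2, 3): (1, -5, -4).

(1, -5, -4)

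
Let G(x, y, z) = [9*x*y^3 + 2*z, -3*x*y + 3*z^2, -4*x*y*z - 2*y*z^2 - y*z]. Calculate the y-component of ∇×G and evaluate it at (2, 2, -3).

(∇×G)_2 = ∂G₁/∂z − ∂G₃/∂x
= 2 − (-4*y*z)
= 4*y*z + 2
At (2, 2, -3): -22.

-22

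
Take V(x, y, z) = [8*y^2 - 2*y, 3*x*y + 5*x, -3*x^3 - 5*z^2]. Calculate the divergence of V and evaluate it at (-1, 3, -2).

17

∂V₁/∂x = 0
∂V₂/∂y = 3*x
∂V₃/∂z = -10*z
∇·V = 3*x - 10*z
At (-1, 3, -2): 17.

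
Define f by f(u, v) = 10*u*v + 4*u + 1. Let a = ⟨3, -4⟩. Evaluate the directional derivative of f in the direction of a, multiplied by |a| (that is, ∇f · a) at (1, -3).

∂f/∂u = 10*v + 4
∂f/∂v = 10*u
∇f at (1, -3) = (-26, 10)
∇f · a = (-26)(3) + (10)(-4) = -118

-118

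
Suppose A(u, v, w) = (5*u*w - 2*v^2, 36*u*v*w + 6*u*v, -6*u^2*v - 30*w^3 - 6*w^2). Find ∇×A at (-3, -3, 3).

(-378, 93, -354)

(∇×A)₁ = ∂A₃/∂v − ∂A₂/∂w = -6*u^2 - 36*u*v
(∇×A)₂ = ∂A₁/∂w − ∂A₃/∂u = 12*u*v + 5*u
(∇×A)₃ = ∂A₂/∂u − ∂A₁/∂v = 36*v*w + 10*v
∇×A = (-6*u^2 - 36*u*v, 12*u*v + 5*u, 36*v*w + 10*v)
At (-3, -3, 3): (-378, 93, -354).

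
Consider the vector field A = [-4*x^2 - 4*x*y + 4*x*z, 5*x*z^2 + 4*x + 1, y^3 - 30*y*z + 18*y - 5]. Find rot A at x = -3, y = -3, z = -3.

(∇×A)₁ = ∂A₃/∂y − ∂A₂/∂z = -10*x*z + 3*y^2 - 30*z + 18
(∇×A)₂ = ∂A₁/∂z − ∂A₃/∂x = 4*x
(∇×A)₃ = ∂A₂/∂x − ∂A₁/∂y = 4*x + 5*z^2 + 4
∇×A = (-10*x*z + 3*y^2 - 30*z + 18, 4*x, 4*x + 5*z^2 + 4)
At (-3, -3, -3): (45, -12, 37).

(45, -12, 37)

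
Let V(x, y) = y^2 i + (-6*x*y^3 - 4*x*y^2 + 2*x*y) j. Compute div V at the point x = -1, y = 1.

24

∂V₁/∂x = 0
∂V₂/∂y = -18*x*y^2 - 8*x*y + 2*x
∇·V = -18*x*y^2 - 8*x*y + 2*x
At (-1, 1): 24.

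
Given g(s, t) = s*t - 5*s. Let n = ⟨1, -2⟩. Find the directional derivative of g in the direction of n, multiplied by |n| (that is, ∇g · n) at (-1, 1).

-2

∂g/∂s = t - 5
∂g/∂t = s
∇g at (-1, 1) = (-4, -1)
∇g · n = (-4)(1) + (-1)(-2) = -2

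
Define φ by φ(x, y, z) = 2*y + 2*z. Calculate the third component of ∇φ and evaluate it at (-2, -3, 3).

(∇φ)_3 = ∂φ/∂z = 2
At (-2, -3, 3): 2.

2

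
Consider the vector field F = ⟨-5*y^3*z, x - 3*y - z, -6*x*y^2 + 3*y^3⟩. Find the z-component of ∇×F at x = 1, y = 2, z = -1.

-59

(∇×F)_3 = ∂F₂/∂x − ∂F₁/∂y
= 1 − (-15*y^2*z)
= 15*y^2*z + 1
At (1, 2, -1): -59.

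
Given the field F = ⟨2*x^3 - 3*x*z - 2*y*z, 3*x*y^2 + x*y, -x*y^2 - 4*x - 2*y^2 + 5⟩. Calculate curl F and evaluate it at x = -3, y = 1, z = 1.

(∇×F)₁ = ∂F₃/∂y − ∂F₂/∂z = -2*x*y - 4*y
(∇×F)₂ = ∂F₁/∂z − ∂F₃/∂x = -3*x + y^2 - 2*y + 4
(∇×F)₃ = ∂F₂/∂x − ∂F₁/∂y = 3*y^2 + y + 2*z
∇×F = (-2*x*y - 4*y, -3*x + y^2 - 2*y + 4, 3*y^2 + y + 2*z)
At (-3, 1, 1): (2, 12, 6).

(2, 12, 6)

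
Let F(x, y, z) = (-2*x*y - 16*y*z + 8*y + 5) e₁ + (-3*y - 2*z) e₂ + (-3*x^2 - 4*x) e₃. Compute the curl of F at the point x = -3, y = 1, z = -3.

(2, -30, -62)

(∇×F)₁ = ∂F₃/∂y − ∂F₂/∂z = 2
(∇×F)₂ = ∂F₁/∂z − ∂F₃/∂x = 6*x - 16*y + 4
(∇×F)₃ = ∂F₂/∂x − ∂F₁/∂y = 2*x + 16*z - 8
∇×F = (2, 6*x - 16*y + 4, 2*x + 16*z - 8)
At (-3, 1, -3): (2, -30, -62).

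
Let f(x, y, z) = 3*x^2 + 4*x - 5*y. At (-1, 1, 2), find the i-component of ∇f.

(∇f)_1 = ∂f/∂x = 6*x + 4
At (-1, 1, 2): -2.

-2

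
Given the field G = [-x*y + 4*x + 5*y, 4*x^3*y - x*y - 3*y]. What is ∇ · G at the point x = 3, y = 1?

∂G₁/∂x = -y + 4
∂G₂/∂y = 4*x^3 - x - 3
∇·G = 4*x^3 - x - y + 1
At (3, 1): 105.

105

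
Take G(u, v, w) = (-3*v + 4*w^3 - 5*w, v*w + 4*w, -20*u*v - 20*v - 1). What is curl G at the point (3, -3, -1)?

(∇×G)₁ = ∂G₃/∂v − ∂G₂/∂w = -20*u - v - 24
(∇×G)₂ = ∂G₁/∂w − ∂G₃/∂u = 20*v + 12*w^2 - 5
(∇×G)₃ = ∂G₂/∂u − ∂G₁/∂v = 3
∇×G = (-20*u - v - 24, 20*v + 12*w^2 - 5, 3)
At (3, -3, -1): (-81, -53, 3).

(-81, -53, 3)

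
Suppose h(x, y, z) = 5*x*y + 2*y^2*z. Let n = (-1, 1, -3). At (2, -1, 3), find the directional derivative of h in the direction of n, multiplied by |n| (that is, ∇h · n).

∂h/∂x = 5*y
∂h/∂y = 5*x + 4*y*z
∂h/∂z = 2*y^2
∇h at (2, -1, 3) = (-5, -2, 2)
∇h · n = (-5)(-1) + (-2)(1) + (2)(-3) = -3

-3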